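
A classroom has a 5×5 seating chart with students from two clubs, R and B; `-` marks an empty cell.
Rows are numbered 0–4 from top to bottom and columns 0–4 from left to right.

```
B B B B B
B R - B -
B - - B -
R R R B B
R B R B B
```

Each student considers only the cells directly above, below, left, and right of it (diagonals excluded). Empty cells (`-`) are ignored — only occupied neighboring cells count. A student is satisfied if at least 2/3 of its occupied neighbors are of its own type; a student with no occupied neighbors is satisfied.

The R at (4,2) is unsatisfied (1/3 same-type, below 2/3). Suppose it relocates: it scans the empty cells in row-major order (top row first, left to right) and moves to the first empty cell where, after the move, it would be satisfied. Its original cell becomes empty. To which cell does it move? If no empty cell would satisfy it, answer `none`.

(2,1)

Vacating (4,2). Empty cells in order:
  (1,2): 1/3 same-type → still unsatisfied.
  (1,4): 0/2 same-type → still unsatisfied.
  (2,1): 2/3 same-type → satisfied — stop here.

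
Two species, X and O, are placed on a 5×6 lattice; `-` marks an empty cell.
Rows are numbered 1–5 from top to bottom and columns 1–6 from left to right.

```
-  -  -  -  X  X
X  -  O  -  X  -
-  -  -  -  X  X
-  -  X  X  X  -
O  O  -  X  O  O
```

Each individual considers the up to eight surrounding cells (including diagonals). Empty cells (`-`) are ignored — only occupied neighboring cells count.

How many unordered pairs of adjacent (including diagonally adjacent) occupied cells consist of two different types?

Scan each occupied cell's neighbors to the right and below (and the two forward diagonals) so each pair is counted once.
Row 1: X(1,5)–X(1,6)= X(1,5)–X(2,5)= X(1,6)–X(2,5)=  → 0/3 unlike.
Row 2: X(2,5)–X(3,5)= X(2,5)–X(3,6)=  → 0/2 unlike.
Row 3: X(3,5)–X(3,6)= X(3,5)–X(4,5)= X(3,5)–X(4,4)= X(3,6)–X(4,5)=  → 0/4 unlike.
Row 4: X(4,3)–X(4,4)= X(4,3)–X(5,4)= X(4,3)–O(5,2)≠ X(4,4)–X(4,5)= X(4,4)–X(5,4)= X(4,4)–O(5,5)≠ X(4,5)–O(5,5)≠ X(4,5)–O(5,6)≠ X(4,5)–X(5,4)=  → 4/9 unlike.
Row 5: O(5,1)–O(5,2)= X(5,4)–O(5,5)≠ O(5,5)–O(5,6)=  → 1/3 unlike.
Total adjacent occupied pairs: 21; unlike-type pairs: 5.

5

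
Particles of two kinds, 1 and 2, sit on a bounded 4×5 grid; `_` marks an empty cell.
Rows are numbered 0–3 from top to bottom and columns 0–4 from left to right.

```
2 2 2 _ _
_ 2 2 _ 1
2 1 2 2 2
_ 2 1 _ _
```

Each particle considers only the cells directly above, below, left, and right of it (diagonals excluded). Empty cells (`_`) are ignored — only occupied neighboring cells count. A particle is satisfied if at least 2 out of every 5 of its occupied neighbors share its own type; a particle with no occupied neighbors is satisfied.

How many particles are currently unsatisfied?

5

Row 0: (0,0)2 1/1 ✓ · (0,1)2 3/3 ✓ · (0,2)2 2/2 ✓
Row 1: (1,1)2 2/3 ✓ · (1,2)2 3/3 ✓ · (1,4)1 0/1 ✗
Row 2: (2,0)2 0/1 ✗ · (2,1)1 0/4 ✗ · (2,2)2 2/4 ✓ · (2,3)2 2/2 ✓ · (2,4)2 1/2 ✓
Row 3: (3,1)2 0/2 ✗ · (3,2)1 0/2 ✗
Unsatisfied: (1,4), (2,0), (2,1), (3,1), (3,2) — 5 in total.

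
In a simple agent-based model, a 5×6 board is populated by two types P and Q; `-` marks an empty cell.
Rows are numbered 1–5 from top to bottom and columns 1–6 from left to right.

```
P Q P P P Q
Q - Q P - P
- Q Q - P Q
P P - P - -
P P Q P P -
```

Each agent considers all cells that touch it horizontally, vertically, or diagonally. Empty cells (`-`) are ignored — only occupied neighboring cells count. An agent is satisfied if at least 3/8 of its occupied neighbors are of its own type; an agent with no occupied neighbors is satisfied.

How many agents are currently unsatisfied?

(1,1)P 0/2 ✗
(1,2)Q 2/4 ✓
(1,3)P 2/4 ✓
(1,4)P 3/4 ✓
(1,5)P 3/4 ✓
(1,6)Q 0/2 ✗
(2,1)Q 2/3 ✓
(2,3)Q 3/6 ✓
(2,4)P 4/6 ✓
(2,6)P 2/4 ✓
(3,2)Q 3/5 ✓
(3,3)Q 2/5 ✓
(3,5)P 3/4 ✓
(3,6)Q 0/2 ✗
(4,1)P 3/4 ✓
(4,2)P 3/6 ✓
(4,4)P 3/5 ✓
(5,1)P 3/3 ✓
(5,2)P 3/4 ✓
(5,3)Q 0/4 ✗
(5,4)P 2/3 ✓
(5,5)P 2/2 ✓
Unsatisfied: (1,1), (1,6), (3,6), (5,3) — 4 in total.

4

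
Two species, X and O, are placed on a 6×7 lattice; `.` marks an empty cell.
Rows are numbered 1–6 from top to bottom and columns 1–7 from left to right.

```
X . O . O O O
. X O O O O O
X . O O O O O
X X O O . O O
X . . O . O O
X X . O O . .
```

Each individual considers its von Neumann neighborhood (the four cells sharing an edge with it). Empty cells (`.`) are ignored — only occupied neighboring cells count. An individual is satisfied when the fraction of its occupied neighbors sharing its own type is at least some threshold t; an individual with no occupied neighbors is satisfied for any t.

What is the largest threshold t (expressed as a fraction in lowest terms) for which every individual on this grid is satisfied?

0/1

Row 1: (1,1)X — no occupied neighbors · (1,3)O 1/1 · (1,5)O 2/2 · (1,6)O 3/3 · (1,7)O 2/2
Row 2: (2,2)X 0/1 · (2,3)O 3/4 · (2,4)O 3/3 · (2,5)O 4/4 · (2,6)O 4/4 · (2,7)O 3/3
Row 3: (3,1)X 1/1 · (3,3)O 3/3 · (3,4)O 4/4 · (3,5)O 3/3 · (3,6)O 4/4 · (3,7)O 3/3
Row 4: (4,1)X 3/3 · (4,2)X 1/2 · (4,3)O 2/3 · (4,4)O 3/3 · (4,6)O 3/3 · (4,7)O 3/3
Row 5: (5,1)X 2/2 · (5,4)O 2/2 · (5,6)O 2/2 · (5,7)O 2/2
Row 6: (6,1)X 2/2 · (6,2)X 1/1 · (6,4)O 2/2 · (6,5)O 1/1
The smallest same-type fraction is 0/1 at (2,2), which reduces to 0/1. Any threshold above that leaves this individual unsatisfied.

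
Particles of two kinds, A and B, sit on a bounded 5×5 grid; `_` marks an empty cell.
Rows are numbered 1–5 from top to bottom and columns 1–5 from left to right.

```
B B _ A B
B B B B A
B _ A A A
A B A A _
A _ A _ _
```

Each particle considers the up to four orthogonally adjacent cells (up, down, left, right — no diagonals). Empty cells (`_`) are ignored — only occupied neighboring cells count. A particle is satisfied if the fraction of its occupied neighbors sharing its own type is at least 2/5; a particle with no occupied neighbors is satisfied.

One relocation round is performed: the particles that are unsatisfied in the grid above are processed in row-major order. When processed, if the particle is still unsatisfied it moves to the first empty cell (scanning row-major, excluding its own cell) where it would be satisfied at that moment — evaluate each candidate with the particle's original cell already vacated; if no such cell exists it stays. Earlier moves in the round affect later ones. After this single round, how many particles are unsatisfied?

0

Initially unsatisfied (in order): (1,4), (1,5), (2,4), (2,5), (4,1), (4,2).
  (1,4) → (4,5).
  (1,5) → (1,3).
  (2,4) → (1,4).
  (2,5): now satisfied by earlier moves; stays.
  (4,1) → (1,5).
  (4,2) → (2,4).
Resulting grid:
B B B B A
B B B B A
B _ A A A
_ _ A A A
A _ A _ _
All satisfied now.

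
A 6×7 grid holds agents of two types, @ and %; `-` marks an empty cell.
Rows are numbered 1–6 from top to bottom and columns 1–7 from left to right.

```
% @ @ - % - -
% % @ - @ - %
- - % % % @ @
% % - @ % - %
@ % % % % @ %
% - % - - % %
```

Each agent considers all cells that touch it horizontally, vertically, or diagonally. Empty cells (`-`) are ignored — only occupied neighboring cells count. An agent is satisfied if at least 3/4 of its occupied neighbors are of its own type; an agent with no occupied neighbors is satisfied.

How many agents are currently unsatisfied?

23

(1,1)% 2/3 not
(1,2)@ 2/5 not
(1,3)@ 2/3 not
(1,5)% 0/1 not
(2,1)% 2/3 not
(2,2)% 3/6 not
(2,3)@ 2/5 not
(2,5)@ 1/4 not
(2,7)% 0/2 not
(3,3)% 3/5 not
(3,4)% 3/6 not
(3,5)% 2/5 not
(3,6)@ 2/6 not
(3,7)@ 1/3 not
(4,1)% 2/3 not
(4,2)% 4/5 satisfied
(4,4)@ 0/7 not
(4,5)% 4/7 not
(4,7)% 1/4 not
(5,1)@ 0/4 not
(5,2)% 5/6 satisfied
(5,3)% 4/5 satisfied
(5,4)% 4/5 satisfied
(5,5)% 3/5 not
(5,6)@ 0/6 not
(5,7)% 3/4 satisfied
(6,1)% 1/2 not
(6,3)% 3/3 satisfied
(6,6)% 3/4 satisfied
(6,7)% 2/3 not
Unsatisfied: (1,1), (1,2), (1,3), (1,5), (2,1), (2,2), (2,3), (2,5), (2,7), (3,3), (3,4), (3,5), (3,6), (3,7), (4,1), (4,4), (4,5), (4,7), (5,1), (5,5), (5,6), (6,1), (6,7) — 23 in total.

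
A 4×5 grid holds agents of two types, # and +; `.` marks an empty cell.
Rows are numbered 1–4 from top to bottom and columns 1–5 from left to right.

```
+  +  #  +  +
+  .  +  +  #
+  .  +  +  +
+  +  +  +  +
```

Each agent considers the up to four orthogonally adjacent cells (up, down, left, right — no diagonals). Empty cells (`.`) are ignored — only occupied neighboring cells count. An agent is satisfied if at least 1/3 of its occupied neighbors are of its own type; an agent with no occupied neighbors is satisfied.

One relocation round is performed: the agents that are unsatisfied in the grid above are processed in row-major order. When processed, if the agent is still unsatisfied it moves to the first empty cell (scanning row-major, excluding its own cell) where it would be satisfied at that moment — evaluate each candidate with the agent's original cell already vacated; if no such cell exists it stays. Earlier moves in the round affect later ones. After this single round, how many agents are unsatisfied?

2

Initially unsatisfied (in order): (1,3), (2,5).
  (1,3): no empty cell satisfies it; stays.
  (2,5): no empty cell satisfies it; stays.
Resulting grid:
+ + # + +
+ . + + #
+ . + + +
+ + + + +
Unsatisfied now: (1,3), (2,5).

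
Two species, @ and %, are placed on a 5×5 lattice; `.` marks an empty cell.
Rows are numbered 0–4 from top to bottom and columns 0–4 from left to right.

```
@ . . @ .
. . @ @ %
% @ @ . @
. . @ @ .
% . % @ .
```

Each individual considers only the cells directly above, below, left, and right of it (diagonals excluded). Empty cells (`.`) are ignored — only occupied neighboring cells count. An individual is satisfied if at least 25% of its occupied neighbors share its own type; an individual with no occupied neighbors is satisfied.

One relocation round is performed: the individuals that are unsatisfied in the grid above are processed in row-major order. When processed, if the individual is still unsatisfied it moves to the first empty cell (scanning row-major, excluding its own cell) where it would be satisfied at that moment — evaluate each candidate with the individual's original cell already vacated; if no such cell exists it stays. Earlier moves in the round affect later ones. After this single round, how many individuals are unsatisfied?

1

Initially unsatisfied (in order): (1,4), (2,0), (2,4), (4,2).
  (1,4) → (1,0).
  (2,0): now satisfied by earlier moves; stays.
  (2,4): now satisfied by earlier moves; stays.
  (4,2) → (1,1).
Resulting grid:
@ . . @ .
% % @ @ .
% @ @ . @
. . @ @ .
% . . @ .
Unsatisfied now: (0,0).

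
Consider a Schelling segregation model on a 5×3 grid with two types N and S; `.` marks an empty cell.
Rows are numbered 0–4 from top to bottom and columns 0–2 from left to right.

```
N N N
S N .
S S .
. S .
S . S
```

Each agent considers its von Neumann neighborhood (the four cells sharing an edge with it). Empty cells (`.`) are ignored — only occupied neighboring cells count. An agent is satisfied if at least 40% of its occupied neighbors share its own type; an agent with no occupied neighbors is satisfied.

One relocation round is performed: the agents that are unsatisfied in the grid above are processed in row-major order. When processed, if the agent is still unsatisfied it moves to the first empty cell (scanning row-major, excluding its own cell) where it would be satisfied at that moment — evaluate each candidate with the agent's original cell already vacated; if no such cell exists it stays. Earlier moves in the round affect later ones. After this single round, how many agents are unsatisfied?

Initially unsatisfied (in order): (1,0), (1,1).
  (1,0) → (2,2).
  (1,1): now satisfied by earlier moves; stays.
Resulting grid:
N N N
. N .
S S S
. S .
S . S
All satisfied now.

0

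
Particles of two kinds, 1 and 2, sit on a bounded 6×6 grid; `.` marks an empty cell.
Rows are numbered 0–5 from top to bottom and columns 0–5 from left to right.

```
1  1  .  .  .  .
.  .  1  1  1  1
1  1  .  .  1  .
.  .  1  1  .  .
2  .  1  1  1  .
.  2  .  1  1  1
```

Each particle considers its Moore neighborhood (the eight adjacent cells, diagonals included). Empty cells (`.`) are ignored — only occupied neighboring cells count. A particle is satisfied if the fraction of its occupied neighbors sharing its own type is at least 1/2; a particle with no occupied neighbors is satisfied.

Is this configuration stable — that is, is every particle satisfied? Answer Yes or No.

Yes

Row 0: (0,0)1 1/1 ✓ · (0,1)1 2/2 ✓
Row 1: (1,2)1 3/3 ✓ · (1,3)1 3/3 ✓ · (1,4)1 3/3 ✓ · (1,5)1 2/2 ✓
Row 2: (2,0)1 1/1 ✓ · (2,1)1 3/3 ✓ · (2,4)1 4/4 ✓
Row 3: (3,2)1 4/4 ✓ · (3,3)1 5/5 ✓
Row 4: (4,0)2 1/1 ✓ · (4,2)1 4/5 ✓ · (4,3)1 6/6 ✓ · (4,4)1 5/5 ✓
Row 5: (5,1)2 1/2 ✓ · (5,3)1 4/4 ✓ · (5,4)1 4/4 ✓ · (5,5)1 2/2 ✓
All meet the threshold, so the configuration is stable.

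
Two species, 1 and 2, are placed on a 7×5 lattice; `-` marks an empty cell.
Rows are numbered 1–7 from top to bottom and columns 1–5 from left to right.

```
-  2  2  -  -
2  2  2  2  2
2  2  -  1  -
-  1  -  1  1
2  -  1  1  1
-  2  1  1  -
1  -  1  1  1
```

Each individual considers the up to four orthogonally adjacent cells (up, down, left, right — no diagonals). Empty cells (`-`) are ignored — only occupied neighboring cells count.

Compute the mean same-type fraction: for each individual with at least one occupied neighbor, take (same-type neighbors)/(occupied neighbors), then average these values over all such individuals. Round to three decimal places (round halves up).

0.845

Row 1: (1,2)2 2/2 · (1,3)2 2/2
Row 2: (2,1)2 2/2 · (2,2)2 4/4 · (2,3)2 3/3 · (2,4)2 2/3 · (2,5)2 1/1
Row 3: (3,1)2 2/2 · (3,2)2 2/3 · (3,4)1 1/2
Row 4: (4,2)1 0/1 · (4,4)1 3/3 · (4,5)1 2/2
Row 5: (5,1)2 — no occupied neighbors · (5,3)1 2/2 · (5,4)1 4/4 · (5,5)1 2/2
Row 6: (6,2)2 0/1 · (6,3)1 3/4 · (6,4)1 3/3
Row 7: (7,1)1 — no occupied neighbors · (7,3)1 2/2 · (7,4)1 3/3 · (7,5)1 1/1
Sum over 22 individuals: 2/2 + 2/2 + 2/2 + 4/4 + 3/3 + 2/3 + 1/1 + 2/2 + 2/3 + 1/2 + 0/1 + 3/3 + 2/2 + 2/2 + 4/4 + 2/2 + 0/1 + 3/4 + 3/3 + 2/2 + 3/3 + 1/1 = 223/12; mean = 223/12 ÷ 22 = 223/264 = 0.844696… → 0.845.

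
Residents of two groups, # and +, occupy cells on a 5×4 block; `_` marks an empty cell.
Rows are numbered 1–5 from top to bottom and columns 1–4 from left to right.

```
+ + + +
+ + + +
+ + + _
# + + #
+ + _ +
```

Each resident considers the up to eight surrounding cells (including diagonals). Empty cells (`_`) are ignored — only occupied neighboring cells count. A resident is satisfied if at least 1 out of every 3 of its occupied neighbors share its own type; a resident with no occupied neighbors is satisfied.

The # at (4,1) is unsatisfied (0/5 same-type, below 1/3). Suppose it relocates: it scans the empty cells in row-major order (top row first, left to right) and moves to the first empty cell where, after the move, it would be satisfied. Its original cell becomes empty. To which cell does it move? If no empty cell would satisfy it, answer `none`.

none

Vacating (4,1). Empty cells in order:
  (3,4): 1/5 same-type → still unsatisfied.
  (5,3): 1/5 same-type → still unsatisfied.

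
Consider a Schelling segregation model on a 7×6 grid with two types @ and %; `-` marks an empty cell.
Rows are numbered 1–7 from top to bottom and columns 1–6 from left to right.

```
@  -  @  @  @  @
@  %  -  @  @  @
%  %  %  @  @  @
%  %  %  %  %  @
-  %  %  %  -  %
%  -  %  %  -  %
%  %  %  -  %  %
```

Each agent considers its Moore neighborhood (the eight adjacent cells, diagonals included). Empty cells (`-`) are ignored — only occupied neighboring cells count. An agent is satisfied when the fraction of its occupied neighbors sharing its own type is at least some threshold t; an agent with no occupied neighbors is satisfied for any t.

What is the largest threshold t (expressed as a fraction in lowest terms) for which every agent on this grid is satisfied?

Row 1: (1,1)@ 1/2 · (1,3)@ 2/3 · (1,4)@ 4/4 · (1,5)@ 5/5 · (1,6)@ 3/3
Row 2: (2,1)@ 1/4 · (2,2)% 3/6 · (2,4)@ 6/7 · (2,5)@ 8/8 · (2,6)@ 5/5
Row 3: (3,1)% 4/5 · (3,2)% 6/7 · (3,3)% 5/7 · (3,4)@ 3/7 · (3,5)@ 6/8 · (3,6)@ 4/5
Row 4: (4,1)% 4/4 · (4,2)% 7/7 · (4,3)% 7/8 · (4,4)% 5/7 · (4,5)% 3/7 · (4,6)@ 2/4
Row 5: (5,2)% 6/6 · (5,3)% 7/7 · (5,4)% 6/6 · (5,6)% 2/3
Row 6: (6,1)% 3/3 · (6,3)% 6/6 · (6,4)% 5/5 · (6,6)% 3/3
Row 7: (7,1)% 2/2 · (7,2)% 4/4 · (7,3)% 3/3 · (7,5)% 3/3 · (7,6)% 2/2
The smallest same-type fraction is 1/4 at (2,1), which reduces to 1/4. Any threshold above that leaves this agent unsatisfied.

1/4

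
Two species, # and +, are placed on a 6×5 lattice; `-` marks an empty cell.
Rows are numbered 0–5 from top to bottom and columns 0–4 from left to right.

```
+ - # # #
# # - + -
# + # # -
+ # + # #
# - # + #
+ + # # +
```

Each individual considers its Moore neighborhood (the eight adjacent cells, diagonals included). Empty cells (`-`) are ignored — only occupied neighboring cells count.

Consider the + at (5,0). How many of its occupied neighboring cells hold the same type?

1

Occupied neighbors of (5,0): (4,0)=#, (5,1)=+.
Same type (+): 1 of 2.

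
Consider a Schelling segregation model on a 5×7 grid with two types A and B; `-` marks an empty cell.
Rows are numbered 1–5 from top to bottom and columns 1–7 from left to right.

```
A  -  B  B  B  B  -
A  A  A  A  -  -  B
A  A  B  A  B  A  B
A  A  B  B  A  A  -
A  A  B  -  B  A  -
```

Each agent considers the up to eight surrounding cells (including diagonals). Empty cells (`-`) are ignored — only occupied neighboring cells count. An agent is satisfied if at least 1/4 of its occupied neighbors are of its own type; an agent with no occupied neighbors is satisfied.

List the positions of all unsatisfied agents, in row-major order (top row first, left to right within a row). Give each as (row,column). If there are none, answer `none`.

(3,5)

(1,1)A 2/2 ✓
(1,3)B 1/4 ✓
(1,4)B 2/4 ✓
(1,5)B 2/3 ✓
(1,6)B 2/2 ✓
(2,1)A 4/4 ✓
(2,2)A 5/7 ✓
(2,3)A 4/7 ✓
(2,4)A 2/7 ✓
(2,7)B 2/3 ✓
(3,1)A 5/5 ✓
(3,2)A 6/8 ✓
(3,3)B 2/8 ✓
(3,4)A 3/7 ✓
(3,5)B 1/6 ✗
(3,6)A 2/5 ✓
(3,7)B 1/3 ✓
(4,1)A 5/5 ✓
(4,2)A 5/8 ✓
(4,3)B 3/7 ✓
(4,4)B 5/7 ✓
(4,5)A 4/7 ✓
(4,6)A 3/6 ✓
(5,1)A 3/3 ✓
(5,2)A 3/5 ✓
(5,3)B 2/4 ✓
(5,5)B 1/4 ✓
(5,6)A 2/3 ✓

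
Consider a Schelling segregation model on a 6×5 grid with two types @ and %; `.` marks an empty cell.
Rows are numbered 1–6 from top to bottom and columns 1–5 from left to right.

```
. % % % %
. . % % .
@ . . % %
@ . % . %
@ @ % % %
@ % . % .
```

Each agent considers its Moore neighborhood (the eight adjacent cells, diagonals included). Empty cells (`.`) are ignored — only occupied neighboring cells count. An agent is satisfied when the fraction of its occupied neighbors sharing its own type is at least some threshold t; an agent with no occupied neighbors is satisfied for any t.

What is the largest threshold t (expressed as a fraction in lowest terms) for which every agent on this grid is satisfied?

Row 1: (1,2)% 2/2 · (1,3)% 4/4 · (1,4)% 4/4 · (1,5)% 2/2
Row 2: (2,3)% 5/5 · (2,4)% 6/6
Row 3: (3,1)@ 1/1 · (3,4)% 5/5 · (3,5)% 3/3
Row 4: (4,1)@ 3/3 · (4,3)% 3/4 · (4,5)% 4/4
Row 5: (5,1)@ 3/4 · (5,2)@ 3/6 · (5,3)% 4/5 · (5,4)% 5/5 · (5,5)% 3/3
Row 6: (6,1)@ 2/3 · (6,2)% 1/4 · (6,4)% 3/3
The smallest same-type fraction is 1/4 at (6,2), which reduces to 1/4. Any threshold above that leaves this agent unsatisfied.

1/4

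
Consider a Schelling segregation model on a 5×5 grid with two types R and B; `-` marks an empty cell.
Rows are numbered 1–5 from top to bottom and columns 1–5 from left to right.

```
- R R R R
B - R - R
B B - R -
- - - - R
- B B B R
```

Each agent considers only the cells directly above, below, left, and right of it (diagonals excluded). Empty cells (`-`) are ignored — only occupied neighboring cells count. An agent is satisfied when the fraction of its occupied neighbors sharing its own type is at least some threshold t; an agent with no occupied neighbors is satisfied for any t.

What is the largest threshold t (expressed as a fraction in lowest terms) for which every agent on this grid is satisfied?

(1,2)R 1/1
(1,3)R 3/3
(1,4)R 2/2
(1,5)R 2/2
(2,1)B 1/1
(2,3)R 1/1
(2,5)R 1/1
(3,1)B 2/2
(3,2)B 1/1
(3,4)R — no occupied neighbors
(4,5)R 1/1
(5,2)B 1/1
(5,3)B 2/2
(5,4)B 1/2
(5,5)R 1/2
The smallest same-type fraction is 1/2 at (5,4), which reduces to 1/2. Any threshold above that leaves this agent unsatisfied.

1/2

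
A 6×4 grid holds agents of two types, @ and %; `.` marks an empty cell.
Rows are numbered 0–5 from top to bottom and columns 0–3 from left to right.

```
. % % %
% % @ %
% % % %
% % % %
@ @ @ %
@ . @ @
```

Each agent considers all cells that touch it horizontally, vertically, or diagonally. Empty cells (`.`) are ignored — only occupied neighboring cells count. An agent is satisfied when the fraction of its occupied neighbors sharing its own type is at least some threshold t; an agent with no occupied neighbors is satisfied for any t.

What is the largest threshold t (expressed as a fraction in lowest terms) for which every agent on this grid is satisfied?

(0,1)% 3/4
(0,2)% 4/5
(0,3)% 2/3
(1,0)% 4/4
(1,1)% 6/7
(1,2)@ 0/8
(1,3)% 4/5
(2,0)% 5/5
(2,1)% 7/8
(2,2)% 7/8
(2,3)% 4/5
(3,0)% 3/5
(3,1)% 5/8
(3,2)% 6/8
(3,3)% 4/5
(4,0)@ 2/4
(4,1)@ 4/7
(4,2)@ 3/7
(4,3)% 2/5
(5,0)@ 2/2
(5,2)@ 3/4
(5,3)@ 2/3
The smallest same-type fraction is 0/8 at (1,2), which reduces to 0/1. Any threshold above that leaves this agent unsatisfied.

0/1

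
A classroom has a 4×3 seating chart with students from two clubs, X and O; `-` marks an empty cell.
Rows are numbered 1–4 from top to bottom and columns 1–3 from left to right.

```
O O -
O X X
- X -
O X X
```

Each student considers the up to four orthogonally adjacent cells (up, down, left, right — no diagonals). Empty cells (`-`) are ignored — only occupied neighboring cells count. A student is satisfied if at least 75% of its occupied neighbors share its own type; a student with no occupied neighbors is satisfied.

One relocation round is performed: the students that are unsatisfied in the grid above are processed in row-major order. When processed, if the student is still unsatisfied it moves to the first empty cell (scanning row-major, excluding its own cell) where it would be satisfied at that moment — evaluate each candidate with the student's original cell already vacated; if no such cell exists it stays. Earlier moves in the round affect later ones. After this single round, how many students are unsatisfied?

2

Initially unsatisfied (in order): (1,2), (2,1), (2,2), (4,1), (4,2).
  (1,2): no empty cell satisfies it; stays.
  (2,1): no empty cell satisfies it; stays.
  (2,2) → (3,3).
  (4,1): no empty cell satisfies it; stays.
  (4,2): no empty cell satisfies it; stays.
Resulting grid:
O O -
O - X
- X X
O X X
Unsatisfied now: (4,1), (4,2).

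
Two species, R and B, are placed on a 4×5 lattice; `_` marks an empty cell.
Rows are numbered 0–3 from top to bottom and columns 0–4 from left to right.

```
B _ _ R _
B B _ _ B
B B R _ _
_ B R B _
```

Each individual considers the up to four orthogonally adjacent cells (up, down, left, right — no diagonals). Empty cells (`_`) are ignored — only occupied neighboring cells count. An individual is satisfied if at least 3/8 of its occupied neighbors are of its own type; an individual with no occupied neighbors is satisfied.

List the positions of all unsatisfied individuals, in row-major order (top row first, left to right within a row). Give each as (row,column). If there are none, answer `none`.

(0,0)B 1/1 ✓
(0,3)R 0/0 ✓
(1,0)B 3/3 ✓
(1,1)B 2/2 ✓
(1,4)B 0/0 ✓
(2,0)B 2/2 ✓
(2,1)B 3/4 ✓
(2,2)R 1/2 ✓
(3,1)B 1/2 ✓
(3,2)R 1/3 ✗
(3,3)B 0/1 ✗

(3,2), (3,3)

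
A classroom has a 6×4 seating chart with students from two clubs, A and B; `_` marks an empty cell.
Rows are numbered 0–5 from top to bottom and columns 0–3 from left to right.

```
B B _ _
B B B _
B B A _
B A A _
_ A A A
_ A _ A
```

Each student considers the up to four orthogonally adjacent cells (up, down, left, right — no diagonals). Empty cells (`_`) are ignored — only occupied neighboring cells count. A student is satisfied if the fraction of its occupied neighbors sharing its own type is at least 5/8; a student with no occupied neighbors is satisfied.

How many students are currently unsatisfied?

5

Row 0: (0,0)B 2/2 ✓ · (0,1)B 2/2 ✓
Row 1: (1,0)B 3/3 ✓ · (1,1)B 4/4 ✓ · (1,2)B 1/2 ✗
Row 2: (2,0)B 3/3 ✓ · (2,1)B 2/4 ✗ · (2,2)A 1/3 ✗
Row 3: (3,0)B 1/2 ✗ · (3,1)A 2/4 ✗ · (3,2)A 3/3 ✓
Row 4: (4,1)A 3/3 ✓ · (4,2)A 3/3 ✓ · (4,3)A 2/2 ✓
Row 5: (5,1)A 1/1 ✓ · (5,3)A 1/1 ✓
Unsatisfied: (1,2), (2,1), (2,2), (3,0), (3,1) — 5 in total.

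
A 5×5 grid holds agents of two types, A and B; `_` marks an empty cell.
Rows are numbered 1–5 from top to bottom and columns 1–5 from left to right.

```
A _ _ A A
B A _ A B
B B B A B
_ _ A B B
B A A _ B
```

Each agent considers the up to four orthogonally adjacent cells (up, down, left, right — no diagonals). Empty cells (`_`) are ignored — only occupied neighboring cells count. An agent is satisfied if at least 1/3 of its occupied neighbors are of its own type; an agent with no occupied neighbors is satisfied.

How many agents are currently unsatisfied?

(1,1)A 0/1 ✗
(1,4)A 2/2 ✓
(1,5)A 1/2 ✓
(2,1)B 1/3 ✓
(2,2)A 0/2 ✗
(2,4)A 2/3 ✓
(2,5)B 1/3 ✓
(3,1)B 2/2 ✓
(3,2)B 2/3 ✓
(3,3)B 1/3 ✓
(3,4)A 1/4 ✗
(3,5)B 2/3 ✓
(4,3)A 1/3 ✓
(4,4)B 1/3 ✓
(4,5)B 3/3 ✓
(5,1)B 0/1 ✗
(5,2)A 1/2 ✓
(5,3)A 2/2 ✓
(5,5)B 1/1 ✓
Unsatisfied: (1,1), (2,2), (3,4), (5,1) — 4 in total.

4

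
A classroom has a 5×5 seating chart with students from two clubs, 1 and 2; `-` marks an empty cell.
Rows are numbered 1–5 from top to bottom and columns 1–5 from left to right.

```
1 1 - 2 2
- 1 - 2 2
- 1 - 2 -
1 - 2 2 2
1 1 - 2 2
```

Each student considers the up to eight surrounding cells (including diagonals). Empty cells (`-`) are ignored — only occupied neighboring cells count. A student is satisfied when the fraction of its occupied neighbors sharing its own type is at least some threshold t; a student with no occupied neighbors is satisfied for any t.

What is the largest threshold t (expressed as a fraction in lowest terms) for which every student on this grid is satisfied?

Row 1: (1,1)1 2/2 · (1,2)1 2/2 · (1,4)2 3/3 · (1,5)2 3/3
Row 2: (2,2)1 3/3 · (2,4)2 4/4 · (2,5)2 4/4
Row 3: (3,2)1 2/3 · (3,4)2 5/5
Row 4: (4,1)1 3/3 · (4,3)2 3/5 · (4,4)2 5/5 · (4,5)2 4/4
Row 5: (5,1)1 2/2 · (5,2)1 2/3 · (5,4)2 4/4 · (5,5)2 3/3
The smallest same-type fraction is 3/5 at (4,3), which reduces to 3/5. Any threshold above that leaves this student unsatisfied.

3/5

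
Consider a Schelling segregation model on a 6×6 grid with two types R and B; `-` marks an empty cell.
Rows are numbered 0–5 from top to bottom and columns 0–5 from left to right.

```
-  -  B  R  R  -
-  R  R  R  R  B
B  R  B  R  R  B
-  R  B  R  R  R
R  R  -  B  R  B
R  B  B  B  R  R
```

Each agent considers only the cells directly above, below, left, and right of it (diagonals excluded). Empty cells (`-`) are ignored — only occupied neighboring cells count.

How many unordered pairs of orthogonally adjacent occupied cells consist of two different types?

19

Scan each occupied cell's neighbors to the right and below so each pair is counted once.
From row 0: 2 unlike of 5 pairs (running 2/5).
From row 1: 2 unlike of 9 pairs (running 4/14).
From row 2: 5 unlike of 10 pairs (running 9/24).
From row 3: 4 unlike of 8 pairs (running 13/32).
From row 4: 4 unlike of 8 pairs (running 17/40).
From row 5: 2 unlike of 5 pairs (running 19/45).
Total adjacent occupied pairs: 45; unlike-type pairs: 19.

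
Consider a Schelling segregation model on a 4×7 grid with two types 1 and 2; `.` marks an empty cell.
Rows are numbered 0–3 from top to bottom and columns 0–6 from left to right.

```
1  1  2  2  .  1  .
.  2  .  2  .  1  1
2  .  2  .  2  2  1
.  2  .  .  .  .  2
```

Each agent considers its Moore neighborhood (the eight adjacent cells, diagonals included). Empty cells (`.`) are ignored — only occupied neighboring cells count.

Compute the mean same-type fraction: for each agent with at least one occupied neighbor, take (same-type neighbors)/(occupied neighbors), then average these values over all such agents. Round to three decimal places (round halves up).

0.725

(0,0)1 1/2
(0,1)1 1/3
(0,2)2 3/4
(0,3)2 2/2
(0,5)1 2/2
(1,1)2 3/5
(1,3)2 4/4
(1,5)1 3/5
(1,6)1 3/4
(2,0)2 2/2
(2,2)2 3/3
(2,4)2 2/3
(2,5)2 2/5
(2,6)1 2/4
(3,1)2 2/2
(3,6)2 1/2
Sum over 16 agents: 1/2 + 1/3 + 3/4 + 2/2 + 2/2 + 3/5 + 4/4 + 3/5 + 3/4 + 2/2 + 3/3 + 2/3 + 2/5 + 2/4 + 2/2 + 1/2 = 58/5; mean = 58/5 ÷ 16 = 29/40 = 0.725 → 0.725.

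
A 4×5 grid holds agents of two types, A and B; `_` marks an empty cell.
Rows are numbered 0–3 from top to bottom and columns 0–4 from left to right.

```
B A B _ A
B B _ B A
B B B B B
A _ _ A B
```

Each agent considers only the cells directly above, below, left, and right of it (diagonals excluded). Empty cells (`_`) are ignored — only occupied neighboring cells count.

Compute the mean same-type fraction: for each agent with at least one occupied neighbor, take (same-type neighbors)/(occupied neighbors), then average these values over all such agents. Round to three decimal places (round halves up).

Row 0: (0,0)B 1/2 · (0,1)A 0/3 · (0,2)B 0/1 · (0,4)A 1/1
Row 1: (1,0)B 3/3 · (1,1)B 2/3 · (1,3)B 1/2 · (1,4)A 1/3
Row 2: (2,0)B 2/3 · (2,1)B 3/3 · (2,2)B 2/2 · (2,3)B 3/4 · (2,4)B 2/3
Row 3: (3,0)A 0/1 · (3,3)A 0/2 · (3,4)B 1/2
Sum over 16 agents: 1/2 + 0/3 + 0/1 + 1/1 + 3/3 + 2/3 + 1/2 + 1/3 + 2/3 + 3/3 + 2/2 + 3/4 + 2/3 + 0/1 + 0/2 + 1/2 = 103/12; mean = 103/12 ÷ 16 = 103/192 = 0.536458… → 0.536.

0.536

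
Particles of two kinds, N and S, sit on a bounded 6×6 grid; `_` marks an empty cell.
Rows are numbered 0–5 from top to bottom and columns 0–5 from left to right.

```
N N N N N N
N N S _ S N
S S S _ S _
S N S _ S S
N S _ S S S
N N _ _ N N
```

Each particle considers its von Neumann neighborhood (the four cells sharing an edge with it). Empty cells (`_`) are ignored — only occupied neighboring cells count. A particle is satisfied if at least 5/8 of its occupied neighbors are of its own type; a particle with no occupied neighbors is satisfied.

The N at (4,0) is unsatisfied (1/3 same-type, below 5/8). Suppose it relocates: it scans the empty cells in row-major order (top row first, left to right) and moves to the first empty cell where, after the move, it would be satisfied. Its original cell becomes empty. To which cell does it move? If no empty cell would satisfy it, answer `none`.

Vacating (4,0). Empty cells in order:
  (1,3): 1/3 same-type → still unsatisfied.
  (2,3): 0/2 same-type → still unsatisfied.
  (2,5): 1/3 same-type → still unsatisfied.
  (3,3): 0/3 same-type → still unsatisfied.
  (4,2): 0/3 same-type → still unsatisfied.
  (5,2): 1/1 same-type → satisfied — stop here.

(5,2)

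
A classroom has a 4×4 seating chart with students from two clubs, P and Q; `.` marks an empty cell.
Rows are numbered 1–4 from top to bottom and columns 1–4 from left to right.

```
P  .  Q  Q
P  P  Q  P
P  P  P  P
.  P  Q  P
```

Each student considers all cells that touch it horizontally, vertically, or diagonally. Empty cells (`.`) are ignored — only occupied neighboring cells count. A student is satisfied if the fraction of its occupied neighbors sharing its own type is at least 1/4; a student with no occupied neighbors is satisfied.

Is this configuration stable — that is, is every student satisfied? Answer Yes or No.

No

(1,1)P 2/2 satisfied
(1,3)Q 2/4 satisfied
(1,4)Q 2/3 satisfied
(2,1)P 4/4 satisfied
(2,2)P 5/7 satisfied
(2,3)Q 2/7 satisfied
(2,4)P 2/5 satisfied
(3,1)P 4/4 satisfied
(3,2)P 5/7 satisfied
(3,3)P 6/8 satisfied
(3,4)P 3/5 satisfied
(4,2)P 3/4 satisfied
(4,3)Q 0/5 not
(4,4)P 2/3 satisfied
For instance (4,3) has only 0/5 same-type neighbors, below 1/4.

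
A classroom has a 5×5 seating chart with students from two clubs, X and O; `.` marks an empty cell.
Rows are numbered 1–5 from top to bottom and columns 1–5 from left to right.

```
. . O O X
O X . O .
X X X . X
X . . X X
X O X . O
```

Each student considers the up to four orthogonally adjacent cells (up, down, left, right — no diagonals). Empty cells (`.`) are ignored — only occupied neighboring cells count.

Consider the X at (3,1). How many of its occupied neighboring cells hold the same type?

Occupied neighbors of (3,1): (2,1)=O, (4,1)=X, (3,2)=X.
Same type (X): 2 of 3.

2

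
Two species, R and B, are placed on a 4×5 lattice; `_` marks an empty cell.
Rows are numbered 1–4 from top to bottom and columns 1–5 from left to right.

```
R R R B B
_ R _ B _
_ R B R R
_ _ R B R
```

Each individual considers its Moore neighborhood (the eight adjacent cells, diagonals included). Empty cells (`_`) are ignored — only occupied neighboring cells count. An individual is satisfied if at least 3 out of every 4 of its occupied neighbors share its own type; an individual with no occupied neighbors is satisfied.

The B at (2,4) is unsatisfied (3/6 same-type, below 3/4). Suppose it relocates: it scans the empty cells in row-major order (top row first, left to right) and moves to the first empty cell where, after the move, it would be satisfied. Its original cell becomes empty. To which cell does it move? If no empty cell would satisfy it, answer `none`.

none

Vacating (2,4). Empty cells in order:
  (2,1): 0/4 same-type → still unsatisfied.
  (2,3): 2/7 same-type → still unsatisfied.
  (2,5): 2/4 same-type → still unsatisfied.
  (3,1): 0/2 same-type → still unsatisfied.
  (4,1): 0/1 same-type → still unsatisfied.
  (4,2): 1/3 same-type → still unsatisfied.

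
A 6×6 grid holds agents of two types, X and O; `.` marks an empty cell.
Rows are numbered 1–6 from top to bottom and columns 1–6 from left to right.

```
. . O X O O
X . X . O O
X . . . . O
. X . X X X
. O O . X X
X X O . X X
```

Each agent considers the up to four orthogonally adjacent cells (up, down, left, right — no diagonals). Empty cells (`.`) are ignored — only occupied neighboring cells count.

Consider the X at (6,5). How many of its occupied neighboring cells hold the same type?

2

Occupied neighbors of (6,5): (5,5)=X, (6,6)=X.
Same type (X): 2 of 2.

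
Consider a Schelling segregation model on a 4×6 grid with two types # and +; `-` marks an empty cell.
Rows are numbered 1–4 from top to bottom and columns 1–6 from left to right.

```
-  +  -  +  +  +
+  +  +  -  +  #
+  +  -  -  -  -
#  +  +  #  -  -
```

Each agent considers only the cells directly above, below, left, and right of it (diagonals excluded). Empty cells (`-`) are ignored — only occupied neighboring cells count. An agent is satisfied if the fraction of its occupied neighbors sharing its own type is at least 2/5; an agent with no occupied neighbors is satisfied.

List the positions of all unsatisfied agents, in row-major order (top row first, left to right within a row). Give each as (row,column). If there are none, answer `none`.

(2,6), (4,1), (4,4)

(1,2)+ 1/1 satisfied
(1,4)+ 1/1 satisfied
(1,5)+ 3/3 satisfied
(1,6)+ 1/2 satisfied
(2,1)+ 2/2 satisfied
(2,2)+ 4/4 satisfied
(2,3)+ 1/1 satisfied
(2,5)+ 1/2 satisfied
(2,6)# 0/2 not
(3,1)+ 2/3 satisfied
(3,2)+ 3/3 satisfied
(4,1)# 0/2 not
(4,2)+ 2/3 satisfied
(4,3)+ 1/2 satisfied
(4,4)# 0/1 not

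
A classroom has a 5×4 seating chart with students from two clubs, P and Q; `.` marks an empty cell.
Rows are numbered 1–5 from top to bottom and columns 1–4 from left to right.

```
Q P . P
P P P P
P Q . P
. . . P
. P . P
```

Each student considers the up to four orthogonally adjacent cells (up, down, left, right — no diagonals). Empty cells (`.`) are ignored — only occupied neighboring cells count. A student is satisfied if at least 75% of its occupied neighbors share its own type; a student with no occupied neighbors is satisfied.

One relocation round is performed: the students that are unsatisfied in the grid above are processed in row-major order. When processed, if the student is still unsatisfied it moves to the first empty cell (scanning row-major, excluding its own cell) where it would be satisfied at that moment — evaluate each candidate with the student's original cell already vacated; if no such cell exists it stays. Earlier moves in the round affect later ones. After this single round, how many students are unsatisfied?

Initially unsatisfied (in order): (1,1), (1,2), (2,1), (3,1), (3,2).
  (1,1): no empty cell satisfies it; stays.
  (1,2) → (1,3).
  (2,1) → (4,1).
  (3,1) → (4,3).
  (3,2): no empty cell satisfies it; stays.
Resulting grid:
Q . P P
. P P P
. Q . P
P . P P
. P . P
Unsatisfied now: (2,2), (3,2).

2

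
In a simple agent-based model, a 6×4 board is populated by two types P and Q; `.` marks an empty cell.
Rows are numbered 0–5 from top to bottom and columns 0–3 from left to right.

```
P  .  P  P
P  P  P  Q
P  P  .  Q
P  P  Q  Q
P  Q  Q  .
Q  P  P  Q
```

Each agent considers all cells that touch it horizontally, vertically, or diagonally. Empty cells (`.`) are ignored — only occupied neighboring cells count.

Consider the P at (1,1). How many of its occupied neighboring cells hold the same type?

6

Occupied neighbors of (1,1): (0,0)=P, (0,2)=P, (1,0)=P, (1,2)=P, (2,0)=P, (2,1)=P.
Same type (P): 6 of 6.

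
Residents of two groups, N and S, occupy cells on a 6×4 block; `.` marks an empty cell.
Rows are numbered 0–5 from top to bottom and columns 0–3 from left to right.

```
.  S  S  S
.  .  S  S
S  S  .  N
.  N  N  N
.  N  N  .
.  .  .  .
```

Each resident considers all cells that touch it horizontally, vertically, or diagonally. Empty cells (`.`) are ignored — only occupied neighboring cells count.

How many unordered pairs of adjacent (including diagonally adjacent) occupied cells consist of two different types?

5

Scan each occupied cell's neighbors to the right and below (and the two forward diagonals) so each pair is counted once.
Row 0: S(0,1)–S(0,2)= S(0,1)–S(1,2)= S(0,2)–S(0,3)= S(0,2)–S(1,2)= S(0,2)–S(1,3)= S(0,3)–S(1,3)= S(0,3)–S(1,2)=  → 0/7 unlike.
Row 1: S(1,2)–S(1,3)= S(1,2)–N(2,3)≠ S(1,2)–S(2,1)= S(1,3)–N(2,3)≠  → 2/4 unlike.
Row 2: S(2,0)–S(2,1)= S(2,0)–N(3,1)≠ S(2,1)–N(3,1)≠ S(2,1)–N(3,2)≠ N(2,3)–N(3,3)= N(2,3)–N(3,2)=  → 3/6 unlike.
Row 3: N(3,1)–N(3,2)= N(3,1)–N(4,1)= N(3,1)–N(4,2)= N(3,2)–N(3,3)= N(3,2)–N(4,2)= N(3,2)–N(4,1)= N(3,3)–N(4,2)=  → 0/7 unlike.
Row 4: N(4,1)–N(4,2)=  → 0/1 unlike.
Total adjacent occupied pairs: 25; unlike-type pairs: 5.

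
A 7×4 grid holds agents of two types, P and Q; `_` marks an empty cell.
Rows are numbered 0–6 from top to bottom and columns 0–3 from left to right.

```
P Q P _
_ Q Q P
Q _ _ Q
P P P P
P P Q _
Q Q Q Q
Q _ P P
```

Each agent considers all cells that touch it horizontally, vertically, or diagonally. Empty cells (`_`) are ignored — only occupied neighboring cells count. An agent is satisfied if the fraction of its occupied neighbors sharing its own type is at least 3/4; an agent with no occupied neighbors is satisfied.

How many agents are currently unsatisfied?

Row 0: (0,0)P 0/2 unhappy · (0,1)Q 2/4 unhappy · (0,2)P 1/4 unhappy
Row 1: (1,1)Q 3/5 unhappy · (1,2)Q 3/5 unhappy · (1,3)P 1/3 unhappy
Row 2: (2,0)Q 1/3 unhappy · (2,3)Q 1/4 unhappy
Row 3: (3,0)P 3/4 ok · (3,1)P 4/6 unhappy · (3,2)P 3/5 unhappy · (3,3)P 1/3 unhappy
Row 4: (4,0)P 3/5 unhappy · (4,1)P 4/8 unhappy · (4,2)Q 3/7 unhappy
Row 5: (5,0)Q 2/4 unhappy · (5,1)Q 4/7 unhappy · (5,2)Q 3/6 unhappy · (5,3)Q 2/4 unhappy
Row 6: (6,0)Q 2/2 ok · (6,2)P 1/4 unhappy · (6,3)P 1/3 unhappy
Unsatisfied: (0,0), (0,1), (0,2), (1,1), (1,2), (1,3), (2,0), (2,3), (3,1), (3,2), (3,3), (4,0), (4,1), (4,2), (5,0), (5,1), (5,2), (5,3), (6,2), (6,3) — 20 in total.

20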